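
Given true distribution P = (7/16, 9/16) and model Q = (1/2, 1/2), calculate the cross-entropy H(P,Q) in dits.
0.3010 dits

Cross-entropy: H(P,Q) = -Σ p(x) log q(x)

Alternatively: H(P,Q) = H(P) + D_KL(P||Q)
H(P) = 0.2976 dits
D_KL(P||Q) = 0.0034 dits

H(P,Q) = 0.2976 + 0.0034 = 0.3010 dits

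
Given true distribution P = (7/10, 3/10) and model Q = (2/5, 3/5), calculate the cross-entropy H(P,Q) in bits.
1.1464 bits

Cross-entropy: H(P,Q) = -Σ p(x) log q(x)

Alternatively: H(P,Q) = H(P) + D_KL(P||Q)
H(P) = 0.8813 bits
D_KL(P||Q) = 0.2651 bits

H(P,Q) = 0.8813 + 0.2651 = 1.1464 bits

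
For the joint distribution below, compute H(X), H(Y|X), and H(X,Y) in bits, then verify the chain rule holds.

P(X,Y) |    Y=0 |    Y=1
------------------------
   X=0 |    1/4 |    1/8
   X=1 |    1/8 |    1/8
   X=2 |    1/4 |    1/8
H(X,Y) = 2.5000, H(X) = 1.5613, H(Y|X) = 0.9387 (all in bits)

Chain rule: H(X,Y) = H(X) + H(Y|X)

Left side — joint entropy directly:
H(X,Y) = -Σ p(x,y) log p(x,y) = 2.5000 bits

Right side — compute H(Y|X) from the conditional distributions:
P(X) = (3/8, 1/4, 3/8), so H(X) = 1.5613 bits
H(Y|X) = Σ_x P(X=x) · H(Y|X=x):
  P(Y|X=0) = (2/3, 1/3), H(Y|X=0) = 0.9183, weight P(X=0) = 3/8
  P(Y|X=1) = (1/2, 1/2), H(Y|X=1) = 1.0000, weight P(X=1) = 1/4
  P(Y|X=2) = (2/3, 1/3), H(Y|X=2) = 0.9183, weight P(X=2) = 3/8
H(Y|X) = 0.9387 bits

H(X) + H(Y|X) = 1.5613 + 0.9387 = 2.5000 bits

Both sides equal 2.5000 bits. ✓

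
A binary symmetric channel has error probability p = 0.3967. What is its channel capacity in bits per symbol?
0.0310 bits

For a binary symmetric channel (BSC) with error probability p:
Capacity C = 1 - H(p) bits per symbol

where H(p) = -p log₂(p) - (1-p) log₂(1-p) is the binary entropy function.

H(0.3967) = 0.9690 bits
C = 1 - 0.9690 = 0.0310 bits per symbol

This means we can reliably transmit up to 0.0310 bits of information per channel use.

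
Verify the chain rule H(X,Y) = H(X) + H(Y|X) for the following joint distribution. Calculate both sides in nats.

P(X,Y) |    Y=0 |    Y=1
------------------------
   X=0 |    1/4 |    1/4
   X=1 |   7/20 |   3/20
H(X,Y) = 1.3452, H(X) = 0.6931, H(Y|X) = 0.6520 (all in nats)

Chain rule: H(X,Y) = H(X) + H(Y|X)

Left side — joint entropy directly:
H(X,Y) = -Σ p(x,y) log p(x,y) = 1.3452 nats

Right side — compute H(Y|X) from the conditional distributions:
P(X) = (1/2, 1/2), so H(X) = 0.6931 nats
H(Y|X) = Σ_x P(X=x) · H(Y|X=x):
  P(Y|X=0) = (1/2, 1/2), H(Y|X=0) = 0.6931, weight P(X=0) = 1/2
  P(Y|X=1) = (7/10, 3/10), H(Y|X=1) = 0.6109, weight P(X=1) = 1/2
H(Y|X) = 0.6520 nats

H(X) + H(Y|X) = 0.6931 + 0.6520 = 1.3452 nats

Both sides equal 1.3452 nats. ✓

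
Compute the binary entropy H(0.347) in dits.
0.2804 dits

The binary entropy function is:
H(p) = -p log(p) - (1-p) log(1-p)

H(0.347) = -0.347 × log_10(0.347) - 0.653 × log_10(0.653)
H(0.347) = 0.2804 dits

Note: Binary entropy is maximized at p=0.5 (H=1 bit) and minimized at p=0 or p=1 (H=0).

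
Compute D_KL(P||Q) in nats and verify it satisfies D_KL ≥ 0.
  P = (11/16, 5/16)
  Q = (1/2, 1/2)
0.0721 nats

KL divergence satisfies the Gibbs inequality: D_KL(P||Q) ≥ 0 for all distributions P, Q.

D_KL(P||Q) = Σ p(x) log(p(x)/q(x))
Term by term:
  x=0: 11/16 × log_e[(11/16)/(1/2)] = 0.2189
  x=1: 5/16 × log_e[(5/16)/(1/2)] = -0.1469
D_KL(P||Q) = 0.0721 nats

D_KL(P||Q) = 0.0721 ≥ 0 ✓

This non-negativity is a fundamental property: relative entropy cannot be negative because it measures how different Q is from P.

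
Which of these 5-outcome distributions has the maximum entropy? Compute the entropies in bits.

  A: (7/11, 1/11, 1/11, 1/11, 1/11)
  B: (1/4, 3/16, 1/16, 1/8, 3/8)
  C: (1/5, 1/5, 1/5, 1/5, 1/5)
C

For a discrete distribution over n outcomes, entropy is maximized by the uniform distribution.

Computing entropies:
H(A) = 1.6729 bits
H(B) = 2.1085 bits
H(C) = 2.3219 bits

The uniform distribution (where all probabilities equal 1/5) achieves the maximum entropy of log_2(5) = 2.3219 bits.

Distribution C has the highest entropy.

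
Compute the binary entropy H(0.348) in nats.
0.6462 nats

The binary entropy function is:
H(p) = -p log(p) - (1-p) log(1-p)

H(0.348) = -0.348 × log_e(0.348) - 0.652 × log_e(0.652)
H(0.348) = 0.6462 nats

Note: Binary entropy is maximized at p=0.5 (H=1 bit) and minimized at p=0 or p=1 (H=0).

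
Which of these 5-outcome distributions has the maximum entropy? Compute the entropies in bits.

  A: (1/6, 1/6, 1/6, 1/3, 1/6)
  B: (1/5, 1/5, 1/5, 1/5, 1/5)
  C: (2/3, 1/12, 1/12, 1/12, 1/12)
B

For a discrete distribution over n outcomes, entropy is maximized by the uniform distribution.

Computing entropies:
H(A) = 2.2516 bits
H(B) = 2.3219 bits
H(C) = 1.5850 bits

The uniform distribution (where all probabilities equal 1/5) achieves the maximum entropy of log_2(5) = 2.3219 bits.

Distribution B has the highest entropy.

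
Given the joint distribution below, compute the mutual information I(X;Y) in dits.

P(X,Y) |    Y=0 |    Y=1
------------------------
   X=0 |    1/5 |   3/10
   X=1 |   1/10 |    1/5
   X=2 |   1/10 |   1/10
0.0030 dits

Mutual information: I(X;Y) = H(X) + H(Y) - H(X,Y)

Marginals:
P(X) = (1/2, 3/10, 1/5), H(X) = 0.4472 dits
P(Y) = (2/5, 3/5), H(Y) = 0.2923 dits

Joint entropy: H(X,Y) = 0.7365 dits

I(X;Y) = 0.4472 + 0.2923 - 0.7365 = 0.0030 dits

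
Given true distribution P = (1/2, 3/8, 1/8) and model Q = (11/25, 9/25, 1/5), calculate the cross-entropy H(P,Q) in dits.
0.4320 dits

Cross-entropy: H(P,Q) = -Σ p(x) log q(x)

Alternatively: H(P,Q) = H(P) + D_KL(P||Q)
H(P) = 0.4231 dits
D_KL(P||Q) = 0.0089 dits

H(P,Q) = 0.4231 + 0.0089 = 0.4320 dits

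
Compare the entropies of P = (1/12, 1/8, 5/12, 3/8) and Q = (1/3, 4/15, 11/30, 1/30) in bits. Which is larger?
Q

Computing entropies in bits:
H(P) = 1.7307
H(Q) = 1.7311

Distribution Q has higher entropy.

Intuition: The distribution closer to uniform (more spread out) has higher entropy.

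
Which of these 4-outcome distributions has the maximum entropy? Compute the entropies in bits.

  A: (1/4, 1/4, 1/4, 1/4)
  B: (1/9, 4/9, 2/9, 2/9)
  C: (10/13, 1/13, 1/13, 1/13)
A

For a discrete distribution over n outcomes, entropy is maximized by the uniform distribution.

Computing entropies:
H(A) = 2.0000 bits
H(B) = 1.8366 bits
H(C) = 1.1451 bits

The uniform distribution (where all probabilities equal 1/4) achieves the maximum entropy of log_2(4) = 2.0000 bits.

Distribution A has the highest entropy.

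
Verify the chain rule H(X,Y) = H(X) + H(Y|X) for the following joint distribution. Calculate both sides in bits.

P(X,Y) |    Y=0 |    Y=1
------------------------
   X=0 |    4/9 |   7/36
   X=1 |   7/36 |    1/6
H(X,Y) = 1.8696, H(X) = 0.9436, H(Y|X) = 0.9260 (all in bits)

Chain rule: H(X,Y) = H(X) + H(Y|X)

Left side — joint entropy directly:
H(X,Y) = -Σ p(x,y) log p(x,y) = 1.8696 bits

Right side — compute H(Y|X) from the conditional distributions:
P(X) = (23/36, 13/36), so H(X) = 0.9436 bits
H(Y|X) = Σ_x P(X=x) · H(Y|X=x):
  P(Y|X=0) = (16/23, 7/23), H(Y|X=0) = 0.8865, weight P(X=0) = 23/36
  P(Y|X=1) = (7/13, 6/13), H(Y|X=1) = 0.9957, weight P(X=1) = 13/36
H(Y|X) = 0.9260 bits

H(X) + H(Y|X) = 0.9436 + 0.9260 = 1.8696 bits

Both sides equal 1.8696 bits. ✓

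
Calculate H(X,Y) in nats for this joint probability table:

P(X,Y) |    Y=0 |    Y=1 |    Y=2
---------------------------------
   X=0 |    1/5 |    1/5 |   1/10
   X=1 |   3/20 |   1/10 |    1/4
1.7354 nats

Joint entropy is H(X,Y) = -Σ_{x,y} p(x,y) log p(x,y).

Summing over all non-zero entries:
H(X,Y) = -[1/5·log_e(1/5) + 1/5·log_e(1/5) + 1/10·log_e(1/10) + 3/20·log_e(3/20) + 1/10·log_e(1/10) + 1/4·log_e(1/4)]
H(X,Y) = 1.7354 nats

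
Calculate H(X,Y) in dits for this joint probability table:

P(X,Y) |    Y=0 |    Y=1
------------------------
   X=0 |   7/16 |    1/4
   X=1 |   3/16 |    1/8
0.5568 dits

Joint entropy is H(X,Y) = -Σ_{x,y} p(x,y) log p(x,y).

Summing over all non-zero entries:
H(X,Y) = -[7/16·log_10(7/16) + 1/4·log_10(1/4) + 3/16·log_10(3/16) + 1/8·log_10(1/8)]
H(X,Y) = 0.5568 dits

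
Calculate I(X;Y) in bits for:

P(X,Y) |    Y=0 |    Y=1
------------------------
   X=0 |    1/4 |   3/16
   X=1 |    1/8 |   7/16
0.0935 bits

Mutual information: I(X;Y) = H(X) + H(Y) - H(X,Y)

Marginals:
P(X) = (7/16, 9/16), H(X) = 0.9887 bits
P(Y) = (3/8, 5/8), H(Y) = 0.9544 bits

Joint entropy: H(X,Y) = 1.8496 bits

I(X;Y) = 0.9887 + 0.9544 - 1.8496 = 0.0935 bits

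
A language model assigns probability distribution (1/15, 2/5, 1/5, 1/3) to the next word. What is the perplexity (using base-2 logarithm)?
3.4389

Perplexity is 2^H (or exp(H) for natural log).

First, H = -Σ p log p = 1.7819 bits
Perplexity = 2^1.7819 = 3.4389

Interpretation: The model's uncertainty is equivalent to choosing uniformly among 3.4 options.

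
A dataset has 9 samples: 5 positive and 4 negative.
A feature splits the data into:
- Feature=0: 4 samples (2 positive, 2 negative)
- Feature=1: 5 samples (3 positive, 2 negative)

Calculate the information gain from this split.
0.0072 bits

Information Gain = H(Y) - H(Y|Feature)

Before split:
P(positive) = 5/9 = 0.5556
H(Y) = 0.9911 bits

After split:
Feature=0: H = 1.0000 bits (weight = 4/9)
Feature=1: H = 0.9710 bits (weight = 5/9)
H(Y|Feature) = (4/9)×1.0000 + (5/9)×0.9710 = 0.9839 bits

Information Gain = 0.9911 - 0.9839 = 0.0072 bits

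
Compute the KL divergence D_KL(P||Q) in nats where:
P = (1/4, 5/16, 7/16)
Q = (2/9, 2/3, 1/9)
0.3923 nats

KL divergence: D_KL(P||Q) = Σ p(x) log(p(x)/q(x))

Computing term by term:
  x=0: 1/4 × log_e[(1/4)/(2/9)] = 1/4 × 0.1178 = 0.0294
  x=1: 5/16 × log_e[(5/16)/(2/3)] = 5/16 × -0.7577 = -0.2368
  x=2: 7/16 × log_e[(7/16)/(1/9)] = 7/16 × 1.3705 = 0.5996

D_KL(P||Q) = 0.3923 nats

Note: KL divergence is always non-negative and equals 0 iff P = Q.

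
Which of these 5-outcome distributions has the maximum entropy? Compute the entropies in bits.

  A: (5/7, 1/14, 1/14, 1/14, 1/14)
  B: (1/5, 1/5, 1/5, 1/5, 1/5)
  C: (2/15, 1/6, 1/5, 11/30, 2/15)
B

For a discrete distribution over n outcomes, entropy is maximized by the uniform distribution.

Computing entropies:
H(A) = 1.4345 bits
H(B) = 2.3219 bits
H(C) = 2.2011 bits

The uniform distribution (where all probabilities equal 1/5) achieves the maximum entropy of log_2(5) = 2.3219 bits.

Distribution B has the highest entropy.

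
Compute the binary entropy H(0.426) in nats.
0.6822 nats

The binary entropy function is:
H(p) = -p log(p) - (1-p) log(1-p)

H(0.426) = -0.426 × log_e(0.426) - 0.574 × log_e(0.574)
H(0.426) = 0.6822 nats

Note: Binary entropy is maximized at p=0.5 (H=1 bit) and minimized at p=0 or p=1 (H=0).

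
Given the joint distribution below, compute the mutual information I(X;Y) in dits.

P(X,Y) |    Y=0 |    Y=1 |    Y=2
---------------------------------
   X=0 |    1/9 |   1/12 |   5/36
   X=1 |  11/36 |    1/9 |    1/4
0.0037 dits

Mutual information: I(X;Y) = H(X) + H(Y) - H(X,Y)

Marginals:
P(X) = (1/3, 2/3), H(X) = 0.2764 dits
P(Y) = (5/12, 7/36, 7/18), H(Y) = 0.4562 dits

Joint entropy: H(X,Y) = 0.7289 dits

I(X;Y) = 0.2764 + 0.4562 - 0.7289 = 0.0037 dits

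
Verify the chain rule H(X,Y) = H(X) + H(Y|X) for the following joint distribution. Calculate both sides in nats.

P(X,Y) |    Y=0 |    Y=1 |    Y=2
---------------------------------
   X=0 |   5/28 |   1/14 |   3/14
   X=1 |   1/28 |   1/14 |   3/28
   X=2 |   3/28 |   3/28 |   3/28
H(X,Y) = 2.0910, H(X) = 1.0511, H(Y|X) = 1.0399 (all in nats)

Chain rule: H(X,Y) = H(X) + H(Y|X)

Left side — joint entropy directly:
H(X,Y) = -Σ p(x,y) log p(x,y) = 2.0910 nats

Right side — compute H(Y|X) from the conditional distributions:
P(X) = (13/28, 3/14, 9/28), so H(X) = 1.0511 nats
H(Y|X) = Σ_x P(X=x) · H(Y|X=x):
  P(Y|X=0) = (5/13, 2/13, 6/13), H(Y|X=0) = 1.0123, weight P(X=0) = 13/28
  P(Y|X=1) = (1/6, 1/3, 1/2), H(Y|X=1) = 1.0114, weight P(X=1) = 3/14
  P(Y|X=2) = (1/3, 1/3, 1/3), H(Y|X=2) = 1.0986, weight P(X=2) = 9/28
H(Y|X) = 1.0399 nats

H(X) + H(Y|X) = 1.0511 + 1.0399 = 2.0910 nats

Both sides equal 2.0910 nats. ✓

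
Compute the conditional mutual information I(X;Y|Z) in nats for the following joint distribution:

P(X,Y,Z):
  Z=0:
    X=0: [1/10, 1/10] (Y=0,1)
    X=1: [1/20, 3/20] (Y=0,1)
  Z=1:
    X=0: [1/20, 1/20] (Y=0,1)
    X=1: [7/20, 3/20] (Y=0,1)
0.0207 nats

Conditional mutual information: I(X;Y|Z) = H(X|Z) + H(Y|Z) - H(X,Y|Z)

H(Z) = 0.6730
H(X,Z) = 1.2206 → H(X|Z) = 0.5476
H(Y,Z) = 1.3195 → H(Y|Z) = 0.6465
H(X,Y,Z) = 1.8465 → H(X,Y|Z) = 1.1734

I(X;Y|Z) = 0.5476 + 0.6465 - 1.1734 = 0.0207 nats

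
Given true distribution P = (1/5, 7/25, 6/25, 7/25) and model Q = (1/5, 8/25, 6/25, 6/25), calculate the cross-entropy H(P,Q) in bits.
1.9953 bits

Cross-entropy: H(P,Q) = -Σ p(x) log q(x)

Alternatively: H(P,Q) = H(P) + D_KL(P||Q)
H(P) = 1.9870 bits
D_KL(P||Q) = 0.0083 bits

H(P,Q) = 1.9870 + 0.0083 = 1.9953 bits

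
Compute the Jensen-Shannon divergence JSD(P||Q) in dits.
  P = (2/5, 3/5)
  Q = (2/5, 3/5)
0.0000 dits

Jensen-Shannon divergence is:
JSD(P||Q) = 0.5 × D_KL(P||M) + 0.5 × D_KL(Q||M)
where M = 0.5 × (P + Q) is the mixture distribution.

M = 0.5 × (2/5, 3/5) + 0.5 × (2/5, 3/5) = (2/5, 3/5)

D_KL(P||M) = 0.0000 dits
D_KL(Q||M) = 0.0000 dits

JSD(P||Q) = 0.5 × 0.0000 + 0.5 × 0.0000 = 0.0000 dits

Unlike KL divergence, JSD is symmetric and bounded: 0 ≤ JSD ≤ log(2).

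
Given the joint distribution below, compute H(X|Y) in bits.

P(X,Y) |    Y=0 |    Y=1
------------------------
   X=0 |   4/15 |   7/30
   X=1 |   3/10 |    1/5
0.9967 bits

Using the chain rule: H(X|Y) = H(X,Y) - H(Y)

First, compute H(X,Y) = 1.9839 bits

Marginal P(Y) = (17/30, 13/30)
H(Y) = 0.9871 bits

H(X|Y) = H(X,Y) - H(Y) = 1.9839 - 0.9871 = 0.9967 bits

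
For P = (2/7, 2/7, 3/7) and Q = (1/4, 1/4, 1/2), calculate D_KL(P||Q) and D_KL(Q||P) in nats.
D_KL(P||Q) = 0.0102, D_KL(Q||P) = 0.0103

KL divergence is not symmetric: D_KL(P||Q) ≠ D_KL(Q||P) in general.

D_KL(P||Q) = 0.0102 nats
D_KL(Q||P) = 0.0103 nats

No, they are not equal!

This asymmetry is why KL divergence is not a true distance metric.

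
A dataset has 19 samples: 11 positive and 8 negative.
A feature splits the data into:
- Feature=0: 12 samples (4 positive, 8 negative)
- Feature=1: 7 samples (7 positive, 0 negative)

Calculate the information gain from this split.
0.4020 bits

Information Gain = H(Y) - H(Y|Feature)

Before split:
P(positive) = 11/19 = 0.5789
H(Y) = 0.9819 bits

After split:
Feature=0: H = 0.9183 bits (weight = 12/19)
Feature=1: H = 0.0000 bits (weight = 7/19)
H(Y|Feature) = (12/19)×0.9183 + (7/19)×0.0000 = 0.5800 bits

Information Gain = 0.9819 - 0.5800 = 0.4020 bits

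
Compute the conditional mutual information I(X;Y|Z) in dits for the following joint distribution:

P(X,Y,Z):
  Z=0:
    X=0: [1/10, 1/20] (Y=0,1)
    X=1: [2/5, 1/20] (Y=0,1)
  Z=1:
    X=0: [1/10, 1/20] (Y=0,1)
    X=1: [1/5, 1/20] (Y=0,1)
0.0097 dits

Conditional mutual information: I(X;Y|Z) = H(X|Z) + H(Y|Z) - H(X,Y|Z)

H(Z) = 0.2923
H(X,Z) = 0.5537 → H(X|Z) = 0.2615
H(Y,Z) = 0.5074 → H(Y|Z) = 0.2151
H(X,Y,Z) = 0.7592 → H(X,Y|Z) = 0.4669

I(X;Y|Z) = 0.2615 + 0.2151 - 0.4669 = 0.0097 dits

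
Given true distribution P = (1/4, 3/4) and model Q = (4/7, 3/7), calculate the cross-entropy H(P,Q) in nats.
0.7754 nats

Cross-entropy: H(P,Q) = -Σ p(x) log q(x)

Alternatively: H(P,Q) = H(P) + D_KL(P||Q)
H(P) = 0.5623 nats
D_KL(P||Q) = 0.2130 nats

H(P,Q) = 0.5623 + 0.2130 = 0.7754 nats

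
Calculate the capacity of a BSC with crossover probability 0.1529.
0.3829 bits

For a binary symmetric channel (BSC) with error probability p:
Capacity C = 1 - H(p) bits per symbol

where H(p) = -p log₂(p) - (1-p) log₂(1-p) is the binary entropy function.

H(0.1529) = 0.6171 bits
C = 1 - 0.6171 = 0.3829 bits per symbol

This means we can reliably transmit up to 0.3829 bits of information per channel use.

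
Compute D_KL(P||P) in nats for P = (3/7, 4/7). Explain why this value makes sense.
0.0000 nats

KL divergence satisfies the Gibbs inequality: D_KL(P||Q) ≥ 0 for all distributions P, Q.

D_KL(P||Q) = Σ p(x) log(p(x)/q(x))
Each term is p(x) × log_e(p(x)/p(x)) = p(x) × log_e(1) = 0, so the sum is 0.
D_KL(P||Q) = 0.0000 nats

When P = Q, the KL divergence is exactly 0, as there is no 'divergence' between identical distributions.

This non-negativity is a fundamental property: relative entropy cannot be negative because it measures how different Q is from P.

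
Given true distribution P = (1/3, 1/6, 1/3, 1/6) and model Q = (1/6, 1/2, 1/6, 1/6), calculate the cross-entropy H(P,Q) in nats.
1.6087 nats

Cross-entropy: H(P,Q) = -Σ p(x) log q(x)

Alternatively: H(P,Q) = H(P) + D_KL(P||Q)
H(P) = 1.3297 nats
D_KL(P||Q) = 0.2790 nats

H(P,Q) = 1.3297 + 0.2790 = 1.6087 nats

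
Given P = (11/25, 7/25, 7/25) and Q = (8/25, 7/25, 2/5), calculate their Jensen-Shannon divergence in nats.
0.0101 nats

Jensen-Shannon divergence is:
JSD(P||Q) = 0.5 × D_KL(P||M) + 0.5 × D_KL(Q||M)
where M = 0.5 × (P + Q) is the mixture distribution.

M = 0.5 × (11/25, 7/25, 7/25) + 0.5 × (8/25, 7/25, 2/5) = (0.38, 7/25, 0.34)

D_KL(P||M) = 0.0101 nats
D_KL(Q||M) = 0.0100 nats

JSD(P||Q) = 0.5 × 0.0101 + 0.5 × 0.0100 = 0.0101 nats

Unlike KL divergence, JSD is symmetric and bounded: 0 ≤ JSD ≤ log(2).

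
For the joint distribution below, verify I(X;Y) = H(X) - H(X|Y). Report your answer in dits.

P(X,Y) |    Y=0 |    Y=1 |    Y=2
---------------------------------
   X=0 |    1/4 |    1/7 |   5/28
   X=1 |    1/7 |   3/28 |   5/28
I(X;Y) = 0.0031 dits

Mutual information has multiple equivalent forms:
- I(X;Y) = H(X) - H(X|Y)
- I(X;Y) = H(Y) - H(Y|X)
- I(X;Y) = H(X) + H(Y) - H(X,Y)

Computing all quantities:
H(X) = 0.2966, H(Y) = 0.4696, H(X,Y) = 0.7631
H(X|Y) = 0.2935, H(Y|X) = 0.4665

Verification:
H(X) - H(X|Y) = 0.2966 - 0.2935 = 0.0031
H(Y) - H(Y|X) = 0.4696 - 0.4665 = 0.0031
H(X) + H(Y) - H(X,Y) = 0.2966 + 0.4696 - 0.7631 = 0.0031

All forms give I(X;Y) = 0.0031 dits. ✓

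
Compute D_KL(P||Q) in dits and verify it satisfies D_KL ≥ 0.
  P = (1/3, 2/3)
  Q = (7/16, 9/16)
0.0098 dits

KL divergence satisfies the Gibbs inequality: D_KL(P||Q) ≥ 0 for all distributions P, Q.

D_KL(P||Q) = Σ p(x) log(p(x)/q(x))
Term by term:
  x=0: 1/3 × log_10[(1/3)/(7/16)] = -0.0394
  x=1: 2/3 × log_10[(2/3)/(9/16)] = 0.0492
D_KL(P||Q) = 0.0098 dits

D_KL(P||Q) = 0.0098 ≥ 0 ✓

This non-negativity is a fundamental property: relative entropy cannot be negative because it measures how different Q is from P.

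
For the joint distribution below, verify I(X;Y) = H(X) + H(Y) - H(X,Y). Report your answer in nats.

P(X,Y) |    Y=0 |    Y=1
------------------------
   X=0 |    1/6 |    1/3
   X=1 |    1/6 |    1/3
I(X;Y) = 0.0000 nats

Mutual information has multiple equivalent forms:
- I(X;Y) = H(X) - H(X|Y)
- I(X;Y) = H(Y) - H(Y|X)
- I(X;Y) = H(X) + H(Y) - H(X,Y)

Computing all quantities:
H(X) = 0.6931, H(Y) = 0.6365, H(X,Y) = 1.3297
H(X|Y) = 0.6931, H(Y|X) = 0.6365

Verification:
H(X) - H(X|Y) = 0.6931 - 0.6931 = 0.0000
H(Y) - H(Y|X) = 0.6365 - 0.6365 = 0.0000
H(X) + H(Y) - H(X,Y) = 0.6931 + 0.6365 - 1.3297 = 0.0000

All forms give I(X;Y) = 0.0000 nats. ✓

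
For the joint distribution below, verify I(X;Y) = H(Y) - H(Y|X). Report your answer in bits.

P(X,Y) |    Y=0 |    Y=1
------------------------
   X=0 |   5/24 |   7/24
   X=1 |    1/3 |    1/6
I(X;Y) = 0.0459 bits

Mutual information has multiple equivalent forms:
- I(X;Y) = H(X) - H(X|Y)
- I(X;Y) = H(Y) - H(Y|X)
- I(X;Y) = H(X) + H(Y) - H(X,Y)

Computing all quantities:
H(X) = 1.0000, H(Y) = 0.9950, H(X,Y) = 1.9491
H(X|Y) = 0.9541, H(Y|X) = 0.9491

Verification:
H(X) - H(X|Y) = 1.0000 - 0.9541 = 0.0459
H(Y) - H(Y|X) = 0.9950 - 0.9491 = 0.0459
H(X) + H(Y) - H(X,Y) = 1.0000 + 0.9950 - 1.9491 = 0.0459

All forms give I(X;Y) = 0.0459 bits. ✓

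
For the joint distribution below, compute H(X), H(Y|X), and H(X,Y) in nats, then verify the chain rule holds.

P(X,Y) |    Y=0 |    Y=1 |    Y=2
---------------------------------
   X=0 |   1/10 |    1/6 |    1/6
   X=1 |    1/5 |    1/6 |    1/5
H(X,Y) = 1.7699, H(X) = 0.6842, H(Y|X) = 1.0857 (all in nats)

Chain rule: H(X,Y) = H(X) + H(Y|X)

Left side — joint entropy directly:
H(X,Y) = -Σ p(x,y) log p(x,y) = 1.7699 nats

Right side — compute H(Y|X) from the conditional distributions:
P(X) = (13/30, 17/30), so H(X) = 0.6842 nats
H(Y|X) = Σ_x P(X=x) · H(Y|X=x):
  P(Y|X=0) = (3/13, 5/13, 5/13), H(Y|X=0) = 1.0734, weight P(X=0) = 13/30
  P(Y|X=1) = (6/17, 5/17, 6/17), H(Y|X=1) = 1.0951, weight P(X=1) = 17/30
H(Y|X) = 1.0857 nats

H(X) + H(Y|X) = 0.6842 + 1.0857 = 1.7699 nats

Both sides equal 1.7699 nats. ✓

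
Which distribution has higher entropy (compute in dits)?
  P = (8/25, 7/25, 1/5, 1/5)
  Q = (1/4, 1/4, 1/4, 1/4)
Q

Computing entropies in dits:
H(P) = 0.5927
H(Q) = 0.6021

Distribution Q has higher entropy.

Intuition: The distribution closer to uniform (more spread out) has higher entropy.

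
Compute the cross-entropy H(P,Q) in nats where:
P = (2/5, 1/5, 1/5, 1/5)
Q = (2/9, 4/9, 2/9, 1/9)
1.5041 nats

Cross-entropy: H(P,Q) = -Σ p(x) log q(x)

Alternatively: H(P,Q) = H(P) + D_KL(P||Q)
H(P) = 1.3322 nats
D_KL(P||Q) = 0.1719 nats

H(P,Q) = 1.3322 + 0.1719 = 1.5041 nats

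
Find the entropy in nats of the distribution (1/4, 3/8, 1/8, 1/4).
1.3209 nats

Shannon entropy is H(X) = -Σ p(x) log p(x).

For P = (1/4, 3/8, 1/8, 1/4):
H = -1/4 × log_e(1/4) -3/8 × log_e(3/8) -1/8 × log_e(1/8) -1/4 × log_e(1/4)
H = 1.3209 nats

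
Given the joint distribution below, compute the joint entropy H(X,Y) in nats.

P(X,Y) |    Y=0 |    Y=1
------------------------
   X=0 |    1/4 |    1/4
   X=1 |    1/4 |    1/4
1.3863 nats

Joint entropy is H(X,Y) = -Σ_{x,y} p(x,y) log p(x,y).

Summing over all non-zero entries:
H(X,Y) = -[1/4·log_e(1/4) + 1/4·log_e(1/4) + 1/4·log_e(1/4) + 1/4·log_e(1/4)]
H(X,Y) = 1.3863 nats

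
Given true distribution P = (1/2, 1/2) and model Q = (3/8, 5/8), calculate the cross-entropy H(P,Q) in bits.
1.0466 bits

Cross-entropy: H(P,Q) = -Σ p(x) log q(x)

Alternatively: H(P,Q) = H(P) + D_KL(P||Q)
H(P) = 1.0000 bits
D_KL(P||Q) = 0.0466 bits

H(P,Q) = 1.0000 + 0.0466 = 1.0466 bits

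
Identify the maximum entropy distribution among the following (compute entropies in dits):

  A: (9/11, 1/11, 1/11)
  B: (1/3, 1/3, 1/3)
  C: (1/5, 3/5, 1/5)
B

For a discrete distribution over n outcomes, entropy is maximized by the uniform distribution.

Computing entropies:
H(A) = 0.2606 dits
H(B) = 0.4771 dits
H(C) = 0.4127 dits

The uniform distribution (where all probabilities equal 1/3) achieves the maximum entropy of log_10(3) = 0.4771 dits.

Distribution B has the highest entropy.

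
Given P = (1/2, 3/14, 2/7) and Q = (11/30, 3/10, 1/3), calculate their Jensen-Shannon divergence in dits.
0.0042 dits

Jensen-Shannon divergence is:
JSD(P||Q) = 0.5 × D_KL(P||M) + 0.5 × D_KL(Q||M)
where M = 0.5 × (P + Q) is the mixture distribution.

M = 0.5 × (1/2, 3/14, 2/7) + 0.5 × (11/30, 3/10, 1/3) = (13/30, 9/35, 0.309524)

D_KL(P||M) = 0.0042 dits
D_KL(Q||M) = 0.0042 dits

JSD(P||Q) = 0.5 × 0.0042 + 0.5 × 0.0042 = 0.0042 dits

Unlike KL divergence, JSD is symmetric and bounded: 0 ≤ JSD ≤ log(2).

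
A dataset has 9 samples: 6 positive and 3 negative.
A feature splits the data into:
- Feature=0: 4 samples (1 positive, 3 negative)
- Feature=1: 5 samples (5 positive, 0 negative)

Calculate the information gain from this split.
0.5577 bits

Information Gain = H(Y) - H(Y|Feature)

Before split:
P(positive) = 6/9 = 0.6667
H(Y) = 0.9183 bits

After split:
Feature=0: H = 0.8113 bits (weight = 4/9)
Feature=1: H = 0.0000 bits (weight = 5/9)
H(Y|Feature) = (4/9)×0.8113 + (5/9)×0.0000 = 0.3606 bits

Information Gain = 0.9183 - 0.3606 = 0.5577 bits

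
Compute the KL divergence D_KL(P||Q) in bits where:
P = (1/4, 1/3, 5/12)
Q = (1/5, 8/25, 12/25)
0.0151 bits

KL divergence: D_KL(P||Q) = Σ p(x) log(p(x)/q(x))

Computing term by term:
  x=0: 1/4 × log_2[(1/4)/(1/5)] = 1/4 × 0.3219 = 0.0805
  x=1: 1/3 × log_2[(1/3)/(8/25)] = 1/3 × 0.0589 = 0.0196
  x=2: 5/12 × log_2[(5/12)/(12/25)] = 5/12 × -0.2041 = -0.0851

D_KL(P||Q) = 0.0151 bits

Note: KL divergence is always non-negative and equals 0 iff P = Q.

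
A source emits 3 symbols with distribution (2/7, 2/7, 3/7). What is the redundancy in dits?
0.0085 dits

Redundancy measures how far a source is from maximum entropy:
R = H_max - H(X)

Maximum entropy for 3 symbols: H_max = log_10(3) = 0.4771 dits
Actual entropy: H(X) = 0.4686 dits
Redundancy: R = 0.4771 - 0.4686 = 0.0085 dits

This redundancy represents potential for compression: the source could be compressed by 0.0085 dits per symbol.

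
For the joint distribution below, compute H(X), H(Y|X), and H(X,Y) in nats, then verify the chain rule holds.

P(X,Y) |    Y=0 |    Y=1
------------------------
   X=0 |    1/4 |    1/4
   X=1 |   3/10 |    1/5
H(X,Y) = 1.3762, H(X) = 0.6931, H(Y|X) = 0.6831 (all in nats)

Chain rule: H(X,Y) = H(X) + H(Y|X)

Left side — joint entropy directly:
H(X,Y) = -Σ p(x,y) log p(x,y) = 1.3762 nats

Right side — compute H(Y|X) from the conditional distributions:
P(X) = (1/2, 1/2), so H(X) = 0.6931 nats
H(Y|X) = Σ_x P(X=x) · H(Y|X=x):
  P(Y|X=0) = (1/2, 1/2), H(Y|X=0) = 0.6931, weight P(X=0) = 1/2
  P(Y|X=1) = (3/5, 2/5), H(Y|X=1) = 0.6730, weight P(X=1) = 1/2
H(Y|X) = 0.6831 nats

H(X) + H(Y|X) = 0.6931 + 0.6831 = 1.3762 nats

Both sides equal 1.3762 nats. ✓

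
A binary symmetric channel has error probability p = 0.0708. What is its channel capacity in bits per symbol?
0.6311 bits

For a binary symmetric channel (BSC) with error probability p:
Capacity C = 1 - H(p) bits per symbol

where H(p) = -p log₂(p) - (1-p) log₂(1-p) is the binary entropy function.

H(0.0708) = 0.3689 bits
C = 1 - 0.3689 = 0.6311 bits per symbol

This means we can reliably transmit up to 0.6311 bits of information per channel use.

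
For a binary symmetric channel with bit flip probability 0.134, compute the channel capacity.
0.4317 bits

For a binary symmetric channel (BSC) with error probability p:
Capacity C = 1 - H(p) bits per symbol

where H(p) = -p log₂(p) - (1-p) log₂(1-p) is the binary entropy function.

H(0.134) = 0.5683 bits
C = 1 - 0.5683 = 0.4317 bits per symbol

This means we can reliably transmit up to 0.4317 bits of information per channel use.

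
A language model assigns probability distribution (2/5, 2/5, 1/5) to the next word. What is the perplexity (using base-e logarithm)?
2.8717

Perplexity is e^H (or exp(H) for natural log).

First, H = -Σ p log p = 1.0549 nats
Perplexity = e^1.0549 = 2.8717

Interpretation: The model's uncertainty is equivalent to choosing uniformly among 2.9 options.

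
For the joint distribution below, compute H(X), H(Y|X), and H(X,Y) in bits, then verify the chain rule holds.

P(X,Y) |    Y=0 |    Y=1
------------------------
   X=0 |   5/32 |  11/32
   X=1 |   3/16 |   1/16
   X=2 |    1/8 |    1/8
H(X,Y) = 2.4008, H(X) = 1.5000, H(Y|X) = 0.9008 (all in bits)

Chain rule: H(X,Y) = H(X) + H(Y|X)

Left side — joint entropy directly:
H(X,Y) = -Σ p(x,y) log p(x,y) = 2.4008 bits

Right side — compute H(Y|X) from the conditional distributions:
P(X) = (1/2, 1/4, 1/4), so H(X) = 1.5000 bits
H(Y|X) = Σ_x P(X=x) · H(Y|X=x):
  P(Y|X=0) = (5/16, 11/16), H(Y|X=0) = 0.8960, weight P(X=0) = 1/2
  P(Y|X=1) = (3/4, 1/4), H(Y|X=1) = 0.8113, weight P(X=1) = 1/4
  P(Y|X=2) = (1/2, 1/2), H(Y|X=2) = 1.0000, weight P(X=2) = 1/4
H(Y|X) = 0.9008 bits

H(X) + H(Y|X) = 1.5000 + 0.9008 = 2.4008 bits

Both sides equal 2.4008 bits. ✓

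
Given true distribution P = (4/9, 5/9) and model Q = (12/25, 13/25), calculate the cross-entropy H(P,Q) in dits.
0.2994 dits

Cross-entropy: H(P,Q) = -Σ p(x) log q(x)

Alternatively: H(P,Q) = H(P) + D_KL(P||Q)
H(P) = 0.2983 dits
D_KL(P||Q) = 0.0011 dits

H(P,Q) = 0.2983 + 0.0011 = 0.2994 dits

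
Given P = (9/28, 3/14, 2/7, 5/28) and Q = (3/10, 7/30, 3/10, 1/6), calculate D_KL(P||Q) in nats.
0.0023 nats

KL divergence: D_KL(P||Q) = Σ p(x) log(p(x)/q(x))

Computing term by term:
  x=0: 9/28 × log_e[(9/28)/(3/10)] = 9/28 × 0.0690 = 0.0222
  x=1: 3/14 × log_e[(3/14)/(7/30)] = 3/14 × -0.0852 = -0.0182
  x=2: 2/7 × log_e[(2/7)/(3/10)] = 2/7 × -0.0488 = -0.0139
  x=3: 5/28 × log_e[(5/28)/(1/6)] = 5/28 × 0.0690 = 0.0123

D_KL(P||Q) = 0.0023 nats

Note: KL divergence is always non-negative and equals 0 iff P = Q.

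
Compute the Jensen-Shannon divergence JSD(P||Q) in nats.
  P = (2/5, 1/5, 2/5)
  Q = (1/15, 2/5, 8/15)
0.0878 nats

Jensen-Shannon divergence is:
JSD(P||Q) = 0.5 × D_KL(P||M) + 0.5 × D_KL(Q||M)
where M = 0.5 × (P + Q) is the mixture distribution.

M = 0.5 × (2/5, 1/5, 2/5) + 0.5 × (1/15, 2/5, 8/15) = (7/30, 3/10, 7/15)

D_KL(P||M) = 0.0728 nats
D_KL(Q||M) = 0.1028 nats

JSD(P||Q) = 0.5 × 0.0728 + 0.5 × 0.1028 = 0.0878 nats

Unlike KL divergence, JSD is symmetric and bounded: 0 ≤ JSD ≤ log(2).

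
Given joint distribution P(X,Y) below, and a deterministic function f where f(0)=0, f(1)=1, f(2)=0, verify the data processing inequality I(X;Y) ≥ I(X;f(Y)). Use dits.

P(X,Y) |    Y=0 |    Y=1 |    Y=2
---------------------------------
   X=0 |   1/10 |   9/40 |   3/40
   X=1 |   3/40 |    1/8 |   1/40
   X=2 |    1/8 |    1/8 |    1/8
I(X;Y) = 0.0148, I(X;f(Y)) = 0.0106, inequality holds: 0.0148 ≥ 0.0106

Data Processing Inequality: For any Markov chain X → Y → Z, we have I(X;Y) ≥ I(X;Z).

Here Z = f(Y) is a deterministic function of Y, forming X → Y → Z.

Original I(X;Y) = 0.0148 dits

After applying f:
P(X,Z) where Z=f(Y):
- P(X,Z=0) = P(X,Y=0) + P(X,Y=2)
- P(X,Z=1) = P(X,Y=1)

I(X;Z) = I(X;f(Y)) = 0.0106 dits

Verification: 0.0148 ≥ 0.0106 ✓

Information cannot be created by processing; the function f can only lose information about X.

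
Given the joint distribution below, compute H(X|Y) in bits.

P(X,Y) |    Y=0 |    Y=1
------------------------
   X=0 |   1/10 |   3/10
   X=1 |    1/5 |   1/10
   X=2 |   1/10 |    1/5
1.4755 bits

Using the chain rule: H(X|Y) = H(X,Y) - H(Y)

First, compute H(X,Y) = 2.4464 bits

Marginal P(Y) = (2/5, 3/5)
H(Y) = 0.9710 bits

H(X|Y) = H(X,Y) - H(Y) = 2.4464 - 0.9710 = 1.4755 bits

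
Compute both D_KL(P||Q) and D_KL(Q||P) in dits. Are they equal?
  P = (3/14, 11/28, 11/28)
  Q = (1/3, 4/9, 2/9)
D_KL(P||Q) = 0.0350, D_KL(Q||P) = 0.0328

KL divergence is not symmetric: D_KL(P||Q) ≠ D_KL(Q||P) in general.

D_KL(P||Q) = 0.0350 dits
D_KL(Q||P) = 0.0328 dits

No, they are not equal!

This asymmetry is why KL divergence is not a true distance metric.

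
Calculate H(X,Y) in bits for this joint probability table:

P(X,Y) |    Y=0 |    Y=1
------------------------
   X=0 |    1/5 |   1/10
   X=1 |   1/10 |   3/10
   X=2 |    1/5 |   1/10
2.4464 bits

Joint entropy is H(X,Y) = -Σ_{x,y} p(x,y) log p(x,y).

Summing over all non-zero entries:
H(X,Y) = -[1/5·log_2(1/5) + 1/10·log_2(1/10) + 1/10·log_2(1/10) + 3/10·log_2(3/10) + 1/5·log_2(1/5) + 1/10·log_2(1/10)]
H(X,Y) = 2.4464 bits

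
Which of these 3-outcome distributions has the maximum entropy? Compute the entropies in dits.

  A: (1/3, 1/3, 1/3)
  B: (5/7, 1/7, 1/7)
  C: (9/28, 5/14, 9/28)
A

For a discrete distribution over n outcomes, entropy is maximized by the uniform distribution.

Computing entropies:
H(A) = 0.4771 dits
H(B) = 0.3458 dits
H(C) = 0.4766 dits

The uniform distribution (where all probabilities equal 1/3) achieves the maximum entropy of log_10(3) = 0.4771 dits.

Distribution A has the highest entropy.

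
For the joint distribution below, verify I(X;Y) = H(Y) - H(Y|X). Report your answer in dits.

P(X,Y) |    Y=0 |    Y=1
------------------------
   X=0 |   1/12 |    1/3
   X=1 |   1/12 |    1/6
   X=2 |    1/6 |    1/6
I(X;Y) = 0.0164 dits

Mutual information has multiple equivalent forms:
- I(X;Y) = H(X) - H(X|Y)
- I(X;Y) = H(Y) - H(Y|X)
- I(X;Y) = H(X) + H(Y) - H(X,Y)

Computing all quantities:
H(X) = 0.4680, H(Y) = 0.2764, H(X,Y) = 0.7280
H(X|Y) = 0.4515, H(Y|X) = 0.2600

Verification:
H(X) - H(X|Y) = 0.4680 - 0.4515 = 0.0164
H(Y) - H(Y|X) = 0.2764 - 0.2600 = 0.0164
H(X) + H(Y) - H(X,Y) = 0.4680 + 0.2764 - 0.7280 = 0.0164

All forms give I(X;Y) = 0.0164 dits. ✓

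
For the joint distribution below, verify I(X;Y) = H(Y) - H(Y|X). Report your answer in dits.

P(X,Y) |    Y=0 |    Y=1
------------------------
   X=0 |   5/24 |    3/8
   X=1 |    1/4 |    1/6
I(X;Y) = 0.0126 dits

Mutual information has multiple equivalent forms:
- I(X;Y) = H(X) - H(X|Y)
- I(X;Y) = H(Y) - H(Y|X)
- I(X;Y) = H(X) + H(Y) - H(X,Y)

Computing all quantities:
H(X) = 0.2950, H(Y) = 0.2995, H(X,Y) = 0.5819
H(X|Y) = 0.2824, H(Y|X) = 0.2869

Verification:
H(X) - H(X|Y) = 0.2950 - 0.2824 = 0.0126
H(Y) - H(Y|X) = 0.2995 - 0.2869 = 0.0126
H(X) + H(Y) - H(X,Y) = 0.2950 + 0.2995 - 0.5819 = 0.0126

All forms give I(X;Y) = 0.0126 dits. ✓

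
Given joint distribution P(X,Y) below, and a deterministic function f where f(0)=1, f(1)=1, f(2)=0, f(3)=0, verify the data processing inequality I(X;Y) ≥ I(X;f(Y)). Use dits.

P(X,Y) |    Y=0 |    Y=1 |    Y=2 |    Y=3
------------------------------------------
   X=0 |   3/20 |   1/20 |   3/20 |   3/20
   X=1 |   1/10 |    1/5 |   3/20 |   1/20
I(X;Y) = 0.0345, I(X;f(Y)) = 0.0087, inequality holds: 0.0345 ≥ 0.0087

Data Processing Inequality: For any Markov chain X → Y → Z, we have I(X;Y) ≥ I(X;Z).

Here Z = f(Y) is a deterministic function of Y, forming X → Y → Z.

Original I(X;Y) = 0.0345 dits

After applying f:
P(X,Z) where Z=f(Y):
- P(X,Z=0) = P(X,Y=2) + P(X,Y=3)
- P(X,Z=1) = P(X,Y=0) + P(X,Y=1)

I(X;Z) = I(X;f(Y)) = 0.0087 dits

Verification: 0.0345 ≥ 0.0087 ✓

Information cannot be created by processing; the function f can only lose information about X.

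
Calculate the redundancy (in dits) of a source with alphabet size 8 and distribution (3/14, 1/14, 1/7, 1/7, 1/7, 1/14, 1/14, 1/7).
0.0312 dits

Redundancy measures how far a source is from maximum entropy:
R = H_max - H(X)

Maximum entropy for 8 symbols: H_max = log_10(8) = 0.9031 dits
Actual entropy: H(X) = 0.8719 dits
Redundancy: R = 0.9031 - 0.8719 = 0.0312 dits

This redundancy represents potential for compression: the source could be compressed by 0.0312 dits per symbol.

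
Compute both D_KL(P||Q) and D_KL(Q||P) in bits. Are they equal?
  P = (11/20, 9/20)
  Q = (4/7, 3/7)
D_KL(P||Q) = 0.0013, D_KL(Q||P) = 0.0013

KL divergence is not symmetric: D_KL(P||Q) ≠ D_KL(Q||P) in general.

D_KL(P||Q) = 0.0013 bits
D_KL(Q||P) = 0.0013 bits

In this case they happen to be equal (to 4 decimal places).

This asymmetry is why KL divergence is not a true distance metric.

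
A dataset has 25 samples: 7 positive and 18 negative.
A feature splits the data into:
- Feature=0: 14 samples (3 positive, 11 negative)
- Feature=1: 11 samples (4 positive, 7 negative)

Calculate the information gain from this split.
0.0196 bits

Information Gain = H(Y) - H(Y|Feature)

Before split:
P(positive) = 7/25 = 0.2800
H(Y) = 0.8555 bits

After split:
Feature=0: H = 0.7496 bits (weight = 14/25)
Feature=1: H = 0.9457 bits (weight = 11/25)
H(Y|Feature) = (14/25)×0.7496 + (11/25)×0.9457 = 0.8359 bits

Information Gain = 0.8555 - 0.8359 = 0.0196 bits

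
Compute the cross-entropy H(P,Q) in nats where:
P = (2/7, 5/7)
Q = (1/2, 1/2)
0.6931 nats

Cross-entropy: H(P,Q) = -Σ p(x) log q(x)

Alternatively: H(P,Q) = H(P) + D_KL(P||Q)
H(P) = 0.5983 nats
D_KL(P||Q) = 0.0949 nats

H(P,Q) = 0.5983 + 0.0949 = 0.6931 nats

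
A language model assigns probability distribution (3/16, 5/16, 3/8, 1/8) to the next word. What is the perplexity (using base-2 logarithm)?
3.6880

Perplexity is 2^H (or exp(H) for natural log).

First, H = -Σ p log p = 1.8829 bits
Perplexity = 2^1.8829 = 3.6880

Interpretation: The model's uncertainty is equivalent to choosing uniformly among 3.7 options.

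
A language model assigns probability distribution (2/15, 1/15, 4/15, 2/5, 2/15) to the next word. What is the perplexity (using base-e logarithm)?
4.2073

Perplexity is e^H (or exp(H) for natural log).

First, H = -Σ p log p = 1.4368 nats
Perplexity = e^1.4368 = 4.2073

Interpretation: The model's uncertainty is equivalent to choosing uniformly among 4.2 options.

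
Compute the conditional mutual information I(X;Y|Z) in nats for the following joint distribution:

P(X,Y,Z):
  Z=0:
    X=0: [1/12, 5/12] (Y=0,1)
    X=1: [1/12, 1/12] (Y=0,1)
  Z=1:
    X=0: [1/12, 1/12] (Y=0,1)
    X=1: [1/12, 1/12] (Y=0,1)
0.0341 nats

Conditional mutual information: I(X;Y|Z) = H(X|Z) + H(Y|Z) - H(X,Y|Z)

H(Z) = 0.6365
H(X,Z) = 1.2425 → H(X|Z) = 0.6059
H(Y,Z) = 1.2425 → H(Y|Z) = 0.6059
H(X,Y,Z) = 1.8143 → H(X,Y|Z) = 1.1778

I(X;Y|Z) = 0.6059 + 0.6059 - 1.1778 = 0.0341 nats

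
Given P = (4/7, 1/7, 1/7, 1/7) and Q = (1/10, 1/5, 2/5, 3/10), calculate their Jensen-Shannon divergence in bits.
0.2016 bits

Jensen-Shannon divergence is:
JSD(P||Q) = 0.5 × D_KL(P||M) + 0.5 × D_KL(Q||M)
where M = 0.5 × (P + Q) is the mixture distribution.

M = 0.5 × (4/7, 1/7, 1/7, 1/7) + 0.5 × (1/10, 1/5, 2/5, 3/10) = (0.335714, 6/35, 0.271429, 0.221429)

D_KL(P||M) = 0.1783 bits
D_KL(Q||M) = 0.2250 bits

JSD(P||Q) = 0.5 × 0.1783 + 0.5 × 0.2250 = 0.2016 bits

Unlike KL divergence, JSD is symmetric and bounded: 0 ≤ JSD ≤ log(2).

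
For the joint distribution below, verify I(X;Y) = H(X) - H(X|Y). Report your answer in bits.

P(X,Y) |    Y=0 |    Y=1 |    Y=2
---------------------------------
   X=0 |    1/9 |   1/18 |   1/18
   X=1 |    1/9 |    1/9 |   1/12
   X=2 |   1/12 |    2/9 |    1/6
I(X;Y) = 0.0607 bits

Mutual information has multiple equivalent forms:
- I(X;Y) = H(X) - H(X|Y)
- I(X;Y) = H(Y) - H(Y|X)
- I(X;Y) = H(X) + H(Y) - H(X,Y)

Computing all quantities:
H(X) = 1.5160, H(Y) = 1.5752, H(X,Y) = 3.0305
H(X|Y) = 1.4553, H(Y|X) = 1.5145

Verification:
H(X) - H(X|Y) = 1.5160 - 1.4553 = 0.0607
H(Y) - H(Y|X) = 1.5752 - 1.5145 = 0.0607
H(X) + H(Y) - H(X,Y) = 1.5160 + 1.5752 - 3.0305 = 0.0607

All forms give I(X;Y) = 0.0607 bits. ✓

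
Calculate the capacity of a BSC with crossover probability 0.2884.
0.1334 bits

For a binary symmetric channel (BSC) with error probability p:
Capacity C = 1 - H(p) bits per symbol

where H(p) = -p log₂(p) - (1-p) log₂(1-p) is the binary entropy function.

H(0.2884) = 0.8666 bits
C = 1 - 0.8666 = 0.1334 bits per symbol

This means we can reliably transmit up to 0.1334 bits of information per channel use.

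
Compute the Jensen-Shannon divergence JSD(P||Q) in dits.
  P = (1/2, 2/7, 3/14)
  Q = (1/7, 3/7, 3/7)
0.0338 dits

Jensen-Shannon divergence is:
JSD(P||Q) = 0.5 × D_KL(P||M) + 0.5 × D_KL(Q||M)
where M = 0.5 × (P + Q) is the mixture distribution.

M = 0.5 × (1/2, 2/7, 3/14) + 0.5 × (1/7, 3/7, 3/7) = (9/28, 5/14, 9/28)

D_KL(P||M) = 0.0305 dits
D_KL(Q||M) = 0.0372 dits

JSD(P||Q) = 0.5 × 0.0305 + 0.5 × 0.0372 = 0.0338 dits

Unlike KL divergence, JSD is symmetric and bounded: 0 ≤ JSD ≤ log(2).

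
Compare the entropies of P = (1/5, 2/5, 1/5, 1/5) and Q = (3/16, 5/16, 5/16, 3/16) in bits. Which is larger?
Q

Computing entropies in bits:
H(P) = 1.9219
H(Q) = 1.9544

Distribution Q has higher entropy.

Intuition: The distribution closer to uniform (more spread out) has higher entropy.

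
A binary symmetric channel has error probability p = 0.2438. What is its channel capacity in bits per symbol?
0.1987 bits

For a binary symmetric channel (BSC) with error probability p:
Capacity C = 1 - H(p) bits per symbol

where H(p) = -p log₂(p) - (1-p) log₂(1-p) is the binary entropy function.

H(0.2438) = 0.8013 bits
C = 1 - 0.8013 = 0.1987 bits per symbol

This means we can reliably transmit up to 0.1987 bits of information per channel use.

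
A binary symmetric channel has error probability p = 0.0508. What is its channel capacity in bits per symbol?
0.7102 bits

For a binary symmetric channel (BSC) with error probability p:
Capacity C = 1 - H(p) bits per symbol

where H(p) = -p log₂(p) - (1-p) log₂(1-p) is the binary entropy function.

H(0.0508) = 0.2898 bits
C = 1 - 0.2898 = 0.7102 bits per symbol

This means we can reliably transmit up to 0.7102 bits of information per channel use.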